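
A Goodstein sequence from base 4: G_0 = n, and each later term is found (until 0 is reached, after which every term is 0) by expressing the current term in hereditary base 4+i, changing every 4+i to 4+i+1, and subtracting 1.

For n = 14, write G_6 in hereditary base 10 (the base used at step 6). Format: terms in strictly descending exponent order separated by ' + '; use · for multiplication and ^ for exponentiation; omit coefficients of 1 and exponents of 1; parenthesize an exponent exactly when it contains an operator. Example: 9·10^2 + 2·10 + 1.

2·10 + 3

G_0 = 14. HB_4(14) = 3·4 + 2. Bump = 17. G_1 = 16.
G_1 = 16. HB_5(16) = 3·5 + 1. Bump = 19. G_2 = 18.
G_2 = 18. HB_6(18) = 3·6. Bump = 21. G_3 = 20.
G_3 = 20. HB_7(20) = 2·7 + 6. Bump = 22. G_4 = 21.
G_4 = 21. HB_8(21) = 2·8 + 5. Bump = 23. G_5 = 22.
G_5 = 22. HB_9(22) = 2·9 + 4. Bump = 24. G_6 = 23.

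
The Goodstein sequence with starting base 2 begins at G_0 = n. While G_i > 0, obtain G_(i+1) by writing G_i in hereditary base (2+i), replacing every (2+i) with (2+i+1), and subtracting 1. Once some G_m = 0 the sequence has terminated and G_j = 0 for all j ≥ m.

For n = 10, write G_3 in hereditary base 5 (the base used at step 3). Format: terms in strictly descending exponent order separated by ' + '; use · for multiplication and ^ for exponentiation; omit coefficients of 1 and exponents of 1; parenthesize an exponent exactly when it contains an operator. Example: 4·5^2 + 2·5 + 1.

5^(5 + 1)

[0] 10 ≡ 2^(2 + 1) + 2 (base 2). Lift 3: 84. −1: 83.
[1] 83 ≡ 3^(3 + 1) + 2 (base 3). Lift 4: 1026. −1: 1025.
[2] 1025 ≡ 4^(4 + 1) + 1 (base 4). Lift 5: 15626. −1: 15625.
[3] 15625 ≡ 5^(5 + 1) (base 5). Lift 6: 279936. −1: 279935.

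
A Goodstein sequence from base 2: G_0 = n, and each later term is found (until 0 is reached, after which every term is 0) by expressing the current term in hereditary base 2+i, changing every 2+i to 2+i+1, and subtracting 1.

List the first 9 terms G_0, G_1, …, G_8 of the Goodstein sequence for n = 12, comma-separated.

12, 107, 1065, 15685, 280019, 5764910, 134217867, 3486784574, 100000000211

step 0: 12 = 2^(2 + 1) + 2^2; sub 3 for 2: 3^(3 + 1) + 3^3; = 108; G_1 = 108−1 = 107
step 1: 107 = 3^(3 + 1) + 2·3^2 + 2·3 + 2; sub 4 for 3: 4^(4 + 1) + 2·4^2 + 2·4 + 2; = 1066; G_2 = 1066−1 = 1065
step 2: 1065 = 4^(4 + 1) + 2·4^2 + 2·4 + 1; sub 5 for 4: 5^(5 + 1) + 2·5^2 + 2·5 + 1; = 15686; G_3 = 15686−1 = 15685
step 3: 15685 = 5^(5 + 1) + 2·5^2 + 2·5; sub 6 for 5: 6^(6 + 1) + 2·6^2 + 2·6; = 280020; G_4 = 280020−1 = 280019
step 4: 280019 = 6^(6 + 1) + 2·6^2 + 6 + 5; sub 7 for 6: 7^(7 + 1) + 2·7^2 + 7 + 5; = 5764911; G_5 = 5764911−1 = 5764910
step 5: 5764910 = 7^(7 + 1) + 2·7^2 + 7 + 4; sub 8 for 7: 8^(8 + 1) + 2·8^2 + 8 + 4; = 134217868; G_6 = 134217868−1 = 134217867
step 6: 134217867 = 8^(8 + 1) + 2·8^2 + 8 + 3; sub 9 for 8: 9^(9 + 1) + 2·9^2 + 9 + 3; = 3486784575; G_7 = 3486784575−1 = 3486784574
step 7: 3486784574 = 9^(9 + 1) + 2·9^2 + 9 + 2; sub 10 for 9: 10^(10 + 1) + 2·10^2 + 10 + 2; = 100000000212; G_8 = 100000000212−1 = 100000000211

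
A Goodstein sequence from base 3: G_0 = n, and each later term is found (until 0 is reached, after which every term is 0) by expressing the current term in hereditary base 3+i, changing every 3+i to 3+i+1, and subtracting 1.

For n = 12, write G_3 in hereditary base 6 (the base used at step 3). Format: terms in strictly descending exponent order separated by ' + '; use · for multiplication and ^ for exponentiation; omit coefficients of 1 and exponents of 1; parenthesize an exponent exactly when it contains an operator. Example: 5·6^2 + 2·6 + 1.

6^2 + 1

[0] 12 ≡ 3^2 + 3 (base 3). Lift 4: 20. −1: 19.
[1] 19 ≡ 4^2 + 3 (base 4). Lift 5: 28. −1: 27.
[2] 27 ≡ 5^2 + 2 (base 5). Lift 6: 38. −1: 37.
[3] 37 ≡ 6^2 + 1 (base 6). Lift 7: 50. −1: 49.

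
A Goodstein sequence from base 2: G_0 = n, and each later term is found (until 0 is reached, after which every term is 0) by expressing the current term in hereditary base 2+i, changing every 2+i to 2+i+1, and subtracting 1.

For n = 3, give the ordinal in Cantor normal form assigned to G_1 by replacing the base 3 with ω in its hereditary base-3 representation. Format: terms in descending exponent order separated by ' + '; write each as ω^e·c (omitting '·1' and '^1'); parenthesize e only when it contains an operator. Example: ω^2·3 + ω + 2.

ω

(0) 3|_2 = 2 + 1 ↦ 3 + 1|_3 = 4 ⇒ 3
(1) 3|_3 = 3 ↦ 4|_4 = 4 ⇒ 3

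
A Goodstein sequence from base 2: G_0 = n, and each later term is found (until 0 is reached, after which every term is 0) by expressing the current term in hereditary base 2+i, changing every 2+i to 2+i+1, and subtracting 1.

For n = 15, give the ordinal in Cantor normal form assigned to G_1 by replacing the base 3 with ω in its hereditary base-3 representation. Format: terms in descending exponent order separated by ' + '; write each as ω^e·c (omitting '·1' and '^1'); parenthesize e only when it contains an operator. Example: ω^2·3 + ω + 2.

ω^(ω + 1) + ω^ω + ω

G_0 = 15. HB_2(15) = 2^(2 + 1) + 2^2 + 2 + 1. Bump = 112. G_1 = 111.
G_1 = 111. HB_3(111) = 3^(3 + 1) + 3^3 + 3. Bump = 1284. G_2 = 1283.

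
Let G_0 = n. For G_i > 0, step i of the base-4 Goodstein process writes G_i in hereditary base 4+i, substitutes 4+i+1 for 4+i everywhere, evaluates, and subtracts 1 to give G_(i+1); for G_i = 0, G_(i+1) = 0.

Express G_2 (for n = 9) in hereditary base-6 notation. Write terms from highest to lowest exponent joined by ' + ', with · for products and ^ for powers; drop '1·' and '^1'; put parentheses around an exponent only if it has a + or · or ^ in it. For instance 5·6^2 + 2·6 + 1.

6 + 5

G_0 = 9. HB_4(9) = 2·4 + 1. Bump = 11. G_1 = 10.
G_1 = 10. HB_5(10) = 2·5. Bump = 12. G_2 = 11.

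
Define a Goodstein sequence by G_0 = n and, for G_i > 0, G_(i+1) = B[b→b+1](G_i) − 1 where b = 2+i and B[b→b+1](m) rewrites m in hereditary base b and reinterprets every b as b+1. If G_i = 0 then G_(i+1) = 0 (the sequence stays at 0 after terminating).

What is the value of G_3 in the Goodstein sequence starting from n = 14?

18750

G_0=14  [base 2] 2^(2 + 1) + 2^2 + 2  →[2↦3]→  3^(3 + 1) + 3^3 + 3 = 111  −1 ⇒ G_1=110
G_1=110  [base 3] 3^(3 + 1) + 3^3 + 2  →[3↦4]→  4^(4 + 1) + 4^4 + 2 = 1282  −1 ⇒ G_2=1281
G_2=1281  [base 4] 4^(4 + 1) + 4^4 + 1  →[4↦5]→  5^(5 + 1) + 5^5 + 1 = 18751  −1 ⇒ G_3=18750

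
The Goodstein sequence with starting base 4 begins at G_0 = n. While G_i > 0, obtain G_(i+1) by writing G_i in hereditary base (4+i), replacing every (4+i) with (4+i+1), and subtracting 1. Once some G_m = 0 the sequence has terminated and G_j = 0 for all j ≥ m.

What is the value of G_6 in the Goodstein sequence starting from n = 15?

25

(0) 15|_4 = 3·4 + 3 ↦ 3·5 + 3|_5 = 18 ⇒ 17
(1) 17|_5 = 3·5 + 2 ↦ 3·6 + 2|_6 = 20 ⇒ 19
(2) 19|_6 = 3·6 + 1 ↦ 3·7 + 1|_7 = 22 ⇒ 21
(3) 21|_7 = 3·7 ↦ 3·8|_8 = 24 ⇒ 23
(4) 23|_8 = 2·8 + 7 ↦ 2·9 + 7|_9 = 25 ⇒ 24
(5) 24|_9 = 2·9 + 6 ↦ 2·10 + 6|_10 = 26 ⇒ 25
(6) 25|_10 = 2·10 + 5 ↦ 2·11 + 5|_11 = 27 ⇒ 26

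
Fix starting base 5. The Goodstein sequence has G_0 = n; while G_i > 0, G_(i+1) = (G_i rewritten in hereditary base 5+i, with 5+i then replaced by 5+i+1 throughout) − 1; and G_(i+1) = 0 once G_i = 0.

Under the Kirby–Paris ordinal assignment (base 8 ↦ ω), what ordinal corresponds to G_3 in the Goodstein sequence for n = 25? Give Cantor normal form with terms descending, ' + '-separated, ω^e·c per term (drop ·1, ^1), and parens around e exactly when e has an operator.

ω·5 + 3

G_0 = 25. HB_5(25) = 5^2. Bump = 36. G_1 = 35.
G_1 = 35. HB_6(35) = 5·6 + 5. Bump = 40. G_2 = 39.
G_2 = 39. HB_7(39) = 5·7 + 4. Bump = 44. G_3 = 43.
G_3 = 43. HB_8(43) = 5·8 + 3. Bump = 48. G_4 = 47.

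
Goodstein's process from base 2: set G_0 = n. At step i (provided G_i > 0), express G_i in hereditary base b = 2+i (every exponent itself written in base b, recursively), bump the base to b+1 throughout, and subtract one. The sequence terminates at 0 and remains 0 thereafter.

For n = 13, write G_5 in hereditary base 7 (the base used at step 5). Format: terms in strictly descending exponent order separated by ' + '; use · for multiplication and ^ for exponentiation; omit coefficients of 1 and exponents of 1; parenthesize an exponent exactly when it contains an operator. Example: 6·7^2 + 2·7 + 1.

7^(7 + 1) + 3·7^3 + 3·7^2 + 3·7

base 2: 13 = 2^(2 + 1) + 2^2 + 1; at 3: 3^(3 + 1) + 3^3 + 1 = 109; next = 108
base 3: 108 = 3^(3 + 1) + 3^3; at 4: 4^(4 + 1) + 4^4 = 1280; next = 1279
base 4: 1279 = 4^(4 + 1) + 3·4^3 + 3·4^2 + 3·4 + 3; at 5: 5^(5 + 1) + 3·5^3 + 3·5^2 + 3·5 + 3 = 16093; next = 16092
base 5: 16092 = 5^(5 + 1) + 3·5^3 + 3·5^2 + 3·5 + 2; at 6: 6^(6 + 1) + 3·6^3 + 3·6^2 + 3·6 + 2 = 280712; next = 280711
base 6: 280711 = 6^(6 + 1) + 3·6^3 + 3·6^2 + 3·6 + 1; at 7: 7^(7 + 1) + 3·7^3 + 3·7^2 + 3·7 + 1 = 5765999; next = 5765998
base 7: 5765998 = 7^(7 + 1) + 3·7^3 + 3·7^2 + 3·7; at 8: 8^(8 + 1) + 3·8^3 + 3·8^2 + 3·8 = 134219480; next = 134219479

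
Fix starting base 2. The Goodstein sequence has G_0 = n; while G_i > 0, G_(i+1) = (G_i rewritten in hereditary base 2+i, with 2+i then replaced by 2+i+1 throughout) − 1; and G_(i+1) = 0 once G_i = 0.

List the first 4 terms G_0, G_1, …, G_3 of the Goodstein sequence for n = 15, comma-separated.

step 0: 15 = 2^(2 + 1) + 2^2 + 2 + 1; sub 3 for 2: 3^(3 + 1) + 3^3 + 3 + 1; = 112; G_1 = 112−1 = 111
step 1: 111 = 3^(3 + 1) + 3^3 + 3; sub 4 for 3: 4^(4 + 1) + 4^4 + 4; = 1284; G_2 = 1284−1 = 1283
step 2: 1283 = 4^(4 + 1) + 4^4 + 3; sub 5 for 4: 5^(5 + 1) + 5^5 + 3; = 18753; G_3 = 18753−1 = 18752

15, 111, 1283, 18752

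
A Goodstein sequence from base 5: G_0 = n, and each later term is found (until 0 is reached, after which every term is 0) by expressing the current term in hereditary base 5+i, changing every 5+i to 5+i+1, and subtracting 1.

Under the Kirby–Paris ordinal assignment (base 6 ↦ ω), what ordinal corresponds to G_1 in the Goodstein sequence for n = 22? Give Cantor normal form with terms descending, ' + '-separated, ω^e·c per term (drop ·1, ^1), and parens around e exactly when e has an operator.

ω·4 + 1

22 —HB5→ 4·5 + 2 —bump→ 4·6 + 2 = 26 —(−1)→ 25
25 —HB6→ 4·6 + 1 —bump→ 4·7 + 1 = 29 —(−1)→ 28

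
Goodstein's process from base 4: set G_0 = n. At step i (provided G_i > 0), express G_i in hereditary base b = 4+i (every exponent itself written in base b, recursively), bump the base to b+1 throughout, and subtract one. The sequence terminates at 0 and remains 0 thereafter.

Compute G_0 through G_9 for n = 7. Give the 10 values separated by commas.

[0] 7 ≡ 4 + 3 (base 4). Lift 5: 8. −1: 7.
[1] 7 ≡ 5 + 2 (base 5). Lift 6: 8. −1: 7.
[2] 7 ≡ 6 + 1 (base 6). Lift 7: 8. −1: 7.
[3] 7 ≡ 7 (base 7). Lift 8: 8. −1: 7.
[4] 7 ≡ 7 (base 8). Lift 9: 7. −1: 6.
[5] 6 ≡ 6 (base 9). Lift 10: 6. −1: 5.
[6] 5 ≡ 5 (base 10). Lift 11: 5. −1: 4.
[7] 4 ≡ 4 (base 11). Lift 12: 4. −1: 3.
[8] 3 ≡ 3 (base 12). Lift 13: 3. −1: 2.

7, 7, 7, 7, 7, 6, 5, 4, 3, 2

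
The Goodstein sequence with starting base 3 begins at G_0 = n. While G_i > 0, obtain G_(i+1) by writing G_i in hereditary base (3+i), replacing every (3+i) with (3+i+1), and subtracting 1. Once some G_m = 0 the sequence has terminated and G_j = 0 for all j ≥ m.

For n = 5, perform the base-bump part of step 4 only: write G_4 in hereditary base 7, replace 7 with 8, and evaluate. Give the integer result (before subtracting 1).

G_0 = 5. HB_3(5) = 3 + 2. Bump = 6. G_1 = 5.
G_1 = 5. HB_4(5) = 4 + 1. Bump = 6. G_2 = 5.
G_2 = 5. HB_5(5) = 5. Bump = 6. G_3 = 5.
G_3 = 5. HB_6(5) = 5. Bump = 5. G_4 = 4.
G_4 = 4. HB_7(4) = 4. Bump = 4. G_5 = 3.

4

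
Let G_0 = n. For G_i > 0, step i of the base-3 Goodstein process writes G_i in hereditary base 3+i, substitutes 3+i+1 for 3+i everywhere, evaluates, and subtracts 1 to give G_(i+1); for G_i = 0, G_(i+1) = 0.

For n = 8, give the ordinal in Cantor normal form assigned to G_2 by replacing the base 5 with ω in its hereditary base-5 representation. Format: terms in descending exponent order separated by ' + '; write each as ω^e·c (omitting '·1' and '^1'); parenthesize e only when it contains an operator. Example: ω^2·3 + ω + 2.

base 3: 8 = 2·3 + 2; at 4: 2·4 + 2 = 10; next = 9
base 4: 9 = 2·4 + 1; at 5: 2·5 + 1 = 11; next = 10
base 5: 10 = 2·5; at 6: 2·6 = 12; next = 11

ω·2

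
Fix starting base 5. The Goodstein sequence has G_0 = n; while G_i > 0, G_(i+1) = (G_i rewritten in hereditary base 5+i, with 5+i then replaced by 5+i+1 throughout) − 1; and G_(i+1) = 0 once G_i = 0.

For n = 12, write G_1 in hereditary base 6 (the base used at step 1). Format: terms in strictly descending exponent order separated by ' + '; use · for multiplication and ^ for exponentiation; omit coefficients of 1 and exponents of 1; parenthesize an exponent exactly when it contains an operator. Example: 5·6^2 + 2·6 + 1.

2·6 + 1

i=0: 12 = 2·5 + 2 (b=5); 5→6: 2·6 + 2 = 14; 14−1 = 13
i=1: 13 = 2·6 + 1 (b=6); 6→7: 2·7 + 1 = 15; 15−1 = 14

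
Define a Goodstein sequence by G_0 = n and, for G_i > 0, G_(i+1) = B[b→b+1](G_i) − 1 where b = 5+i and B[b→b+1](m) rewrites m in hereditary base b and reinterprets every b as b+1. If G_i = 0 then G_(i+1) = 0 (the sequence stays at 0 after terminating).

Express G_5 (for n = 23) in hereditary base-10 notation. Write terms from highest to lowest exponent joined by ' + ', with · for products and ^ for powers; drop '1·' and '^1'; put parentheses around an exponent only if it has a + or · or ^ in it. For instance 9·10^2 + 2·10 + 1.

23 —HB5→ 4·5 + 3 —bump→ 4·6 + 3 = 27 —(−1)→ 26
26 —HB6→ 4·6 + 2 —bump→ 4·7 + 2 = 30 —(−1)→ 29
29 —HB7→ 4·7 + 1 —bump→ 4·8 + 1 = 33 —(−1)→ 32
32 —HB8→ 4·8 —bump→ 4·9 = 36 —(−1)→ 35
35 —HB9→ 3·9 + 8 —bump→ 3·10 + 8 = 38 —(−1)→ 37
37 —HB10→ 3·10 + 7 —bump→ 3·11 + 7 = 40 —(−1)→ 39

3·10 + 7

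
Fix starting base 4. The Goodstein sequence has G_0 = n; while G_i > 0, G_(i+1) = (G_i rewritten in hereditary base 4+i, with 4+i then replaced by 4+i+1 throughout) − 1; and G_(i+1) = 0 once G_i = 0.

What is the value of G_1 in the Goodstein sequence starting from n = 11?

11 —HB4→ 2·4 + 3 —bump→ 2·5 + 3 = 13 —(−1)→ 12
12 —HB5→ 2·5 + 2 —bump→ 2·6 + 2 = 14 —(−1)→ 13

12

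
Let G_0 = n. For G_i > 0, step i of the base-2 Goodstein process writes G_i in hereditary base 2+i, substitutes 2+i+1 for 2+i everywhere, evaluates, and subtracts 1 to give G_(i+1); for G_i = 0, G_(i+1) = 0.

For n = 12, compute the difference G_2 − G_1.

958

base 2: 12 = 2^(2 + 1) + 2^2; at 3: 3^(3 + 1) + 3^3 = 108; next = 107
base 3: 107 = 3^(3 + 1) + 2·3^2 + 2·3 + 2; at 4: 4^(4 + 1) + 2·4^2 + 2·4 + 2 = 1066; next = 1065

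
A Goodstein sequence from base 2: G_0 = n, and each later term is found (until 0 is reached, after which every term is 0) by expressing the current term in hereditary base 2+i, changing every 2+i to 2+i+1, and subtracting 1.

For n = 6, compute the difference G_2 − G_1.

step 0: 6 = 2^2 + 2; sub 3 for 2: 3^3 + 3; = 30; G_1 = 30−1 = 29
step 1: 29 = 3^3 + 2; sub 4 for 3: 4^4 + 2; = 258; G_2 = 258−1 = 257

228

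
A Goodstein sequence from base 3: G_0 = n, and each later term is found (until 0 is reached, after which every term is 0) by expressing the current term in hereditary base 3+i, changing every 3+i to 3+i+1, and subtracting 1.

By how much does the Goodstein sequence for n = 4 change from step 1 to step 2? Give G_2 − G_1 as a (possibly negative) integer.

0

4 —HB3→ 3 + 1 —bump→ 4 + 1 = 5 —(−1)→ 4
4 —HB4→ 4 —bump→ 5 = 5 —(−1)→ 4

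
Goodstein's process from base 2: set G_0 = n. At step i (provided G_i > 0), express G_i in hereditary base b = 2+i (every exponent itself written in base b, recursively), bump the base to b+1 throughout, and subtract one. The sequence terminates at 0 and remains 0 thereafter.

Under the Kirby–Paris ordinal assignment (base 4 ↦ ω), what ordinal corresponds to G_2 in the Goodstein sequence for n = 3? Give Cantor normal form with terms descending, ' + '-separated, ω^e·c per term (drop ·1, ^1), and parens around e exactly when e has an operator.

3

(0) 3|_2 = 2 + 1 ↦ 3 + 1|_3 = 4 ⇒ 3
(1) 3|_3 = 3 ↦ 4|_4 = 4 ⇒ 3
(2) 3|_4 = 3 ↦ 3|_5 = 3 ⇒ 2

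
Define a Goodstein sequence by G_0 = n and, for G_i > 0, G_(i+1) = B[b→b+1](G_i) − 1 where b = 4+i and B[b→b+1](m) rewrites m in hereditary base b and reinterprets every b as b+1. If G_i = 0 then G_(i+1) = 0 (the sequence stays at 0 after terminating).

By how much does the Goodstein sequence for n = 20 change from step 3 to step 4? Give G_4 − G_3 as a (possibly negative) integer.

14

G_0=20  [base 4] 4^2 + 4  →[4↦5]→  5^2 + 5 = 30  −1 ⇒ G_1=29
G_1=29  [base 5] 5^2 + 4  →[5↦6]→  6^2 + 4 = 40  −1 ⇒ G_2=39
G_2=39  [base 6] 6^2 + 3  →[6↦7]→  7^2 + 3 = 52  −1 ⇒ G_3=51
G_3=51  [base 7] 7^2 + 2  →[7↦8]→  8^2 + 2 = 66  −1 ⇒ G_4=65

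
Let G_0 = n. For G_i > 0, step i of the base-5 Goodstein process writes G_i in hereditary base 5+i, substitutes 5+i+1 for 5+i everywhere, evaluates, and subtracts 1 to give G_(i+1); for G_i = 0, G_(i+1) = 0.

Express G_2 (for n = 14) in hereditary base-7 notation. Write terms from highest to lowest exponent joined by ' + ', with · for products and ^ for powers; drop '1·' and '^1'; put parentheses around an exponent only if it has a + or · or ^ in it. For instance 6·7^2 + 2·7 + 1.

2·7 + 2

base 5: 14 = 2·5 + 4; at 6: 2·6 + 4 = 16; next = 15
base 6: 15 = 2·6 + 3; at 7: 2·7 + 3 = 17; next = 16
base 7: 16 = 2·7 + 2; at 8: 2·8 + 2 = 18; next = 17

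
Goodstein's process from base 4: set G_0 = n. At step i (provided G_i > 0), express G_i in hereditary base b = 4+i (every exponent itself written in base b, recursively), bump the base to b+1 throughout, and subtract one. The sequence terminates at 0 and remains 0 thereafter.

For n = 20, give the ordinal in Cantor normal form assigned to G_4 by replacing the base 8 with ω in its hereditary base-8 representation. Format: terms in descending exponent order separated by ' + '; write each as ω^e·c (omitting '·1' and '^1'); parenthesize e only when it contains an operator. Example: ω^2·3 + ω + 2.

ω^2 + 1

G_0=20  [base 4] 4^2 + 4  →[4↦5]→  5^2 + 5 = 30  −1 ⇒ G_1=29
G_1=29  [base 5] 5^2 + 4  →[5↦6]→  6^2 + 4 = 40  −1 ⇒ G_2=39
G_2=39  [base 6] 6^2 + 3  →[6↦7]→  7^2 + 3 = 52  −1 ⇒ G_3=51
G_3=51  [base 7] 7^2 + 2  →[7↦8]→  8^2 + 2 = 66  −1 ⇒ G_4=65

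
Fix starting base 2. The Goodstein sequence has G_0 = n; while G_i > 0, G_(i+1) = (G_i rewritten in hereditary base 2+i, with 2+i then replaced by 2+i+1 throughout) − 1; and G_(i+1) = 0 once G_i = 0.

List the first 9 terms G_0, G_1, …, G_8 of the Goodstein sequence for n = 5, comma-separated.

G_0 = 5. HB_2(5) = 2^2 + 1. Bump = 28. G_1 = 27.
G_1 = 27. HB_3(27) = 3^3. Bump = 256. G_2 = 255.
G_2 = 255. HB_4(255) = 3·4^3 + 3·4^2 + 3·4 + 3. Bump = 468. G_3 = 467.
G_3 = 467. HB_5(467) = 3·5^3 + 3·5^2 + 3·5 + 2. Bump = 776. G_4 = 775.
G_4 = 775. HB_6(775) = 3·6^3 + 3·6^2 + 3·6 + 1. Bump = 1198. G_5 = 1197.
G_5 = 1197. HB_7(1197) = 3·7^3 + 3·7^2 + 3·7. Bump = 1752. G_6 = 1751.
G_6 = 1751. HB_8(1751) = 3·8^3 + 3·8^2 + 2·8 + 7. Bump = 2455. G_7 = 2454.
G_7 = 2454. HB_9(2454) = 3·9^3 + 3·9^2 + 2·9 + 6. Bump = 3326. G_8 = 3325.

5, 27, 255, 467, 775, 1197, 1751, 2454, 3325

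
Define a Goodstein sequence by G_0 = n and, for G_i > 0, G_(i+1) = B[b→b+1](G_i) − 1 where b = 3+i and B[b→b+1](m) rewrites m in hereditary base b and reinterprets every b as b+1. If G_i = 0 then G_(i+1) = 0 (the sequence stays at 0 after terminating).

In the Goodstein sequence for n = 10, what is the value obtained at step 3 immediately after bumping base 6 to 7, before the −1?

31

base 3: 10 = 3^2 + 1; at 4: 4^2 + 1 = 17; next = 16
base 4: 16 = 4^2; at 5: 5^2 = 25; next = 24
base 5: 24 = 4·5 + 4; at 6: 4·6 + 4 = 28; next = 27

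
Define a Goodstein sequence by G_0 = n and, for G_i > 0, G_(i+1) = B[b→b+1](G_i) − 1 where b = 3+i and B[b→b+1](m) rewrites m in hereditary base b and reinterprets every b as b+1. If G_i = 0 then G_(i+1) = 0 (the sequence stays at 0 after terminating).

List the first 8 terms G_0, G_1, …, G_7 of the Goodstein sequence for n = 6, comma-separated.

[0] 6 ≡ 2·3 (base 3). Lift 4: 8. −1: 7.
[1] 7 ≡ 4 + 3 (base 4). Lift 5: 8. −1: 7.
[2] 7 ≡ 5 + 2 (base 5). Lift 6: 8. −1: 7.
[3] 7 ≡ 6 + 1 (base 6). Lift 7: 8. −1: 7.
[4] 7 ≡ 7 (base 7). Lift 8: 8. −1: 7.
[5] 7 ≡ 7 (base 8). Lift 9: 7. −1: 6.
[6] 6 ≡ 6 (base 9). Lift 10: 6. −1: 5.

6, 7, 7, 7, 7, 7, 6, 5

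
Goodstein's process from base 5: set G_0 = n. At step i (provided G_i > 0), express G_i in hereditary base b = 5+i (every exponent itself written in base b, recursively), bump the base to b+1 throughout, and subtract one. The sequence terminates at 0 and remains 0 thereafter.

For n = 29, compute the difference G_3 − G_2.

29 —HB5→ 5^2 + 4 —bump→ 6^2 + 4 = 40 —(−1)→ 39
39 —HB6→ 6^2 + 3 —bump→ 7^2 + 3 = 52 —(−1)→ 51
51 —HB7→ 7^2 + 2 —bump→ 8^2 + 2 = 66 —(−1)→ 65

14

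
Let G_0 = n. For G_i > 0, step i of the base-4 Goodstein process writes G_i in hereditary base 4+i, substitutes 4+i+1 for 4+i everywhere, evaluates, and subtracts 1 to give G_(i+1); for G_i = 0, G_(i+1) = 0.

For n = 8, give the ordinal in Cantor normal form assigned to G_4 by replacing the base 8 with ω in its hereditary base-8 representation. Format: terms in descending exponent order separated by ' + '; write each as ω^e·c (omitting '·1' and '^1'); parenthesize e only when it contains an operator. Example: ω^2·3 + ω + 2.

[0] 8 ≡ 2·4 (base 4). Lift 5: 10. −1: 9.
[1] 9 ≡ 5 + 4 (base 5). Lift 6: 10. −1: 9.
[2] 9 ≡ 6 + 3 (base 6). Lift 7: 10. −1: 9.
[3] 9 ≡ 7 + 2 (base 7). Lift 8: 10. −1: 9.
[4] 9 ≡ 8 + 1 (base 8). Lift 9: 10. −1: 9.

ω + 1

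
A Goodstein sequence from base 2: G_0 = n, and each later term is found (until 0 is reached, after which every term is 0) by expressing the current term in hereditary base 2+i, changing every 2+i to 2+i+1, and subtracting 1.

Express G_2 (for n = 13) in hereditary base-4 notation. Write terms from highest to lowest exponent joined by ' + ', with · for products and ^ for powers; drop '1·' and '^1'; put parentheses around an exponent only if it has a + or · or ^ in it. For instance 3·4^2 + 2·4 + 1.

base 2: 13 = 2^(2 + 1) + 2^2 + 1; at 3: 3^(3 + 1) + 3^3 + 1 = 109; next = 108
base 3: 108 = 3^(3 + 1) + 3^3; at 4: 4^(4 + 1) + 4^4 = 1280; next = 1279

4^(4 + 1) + 3·4^3 + 3·4^2 + 3·4 + 3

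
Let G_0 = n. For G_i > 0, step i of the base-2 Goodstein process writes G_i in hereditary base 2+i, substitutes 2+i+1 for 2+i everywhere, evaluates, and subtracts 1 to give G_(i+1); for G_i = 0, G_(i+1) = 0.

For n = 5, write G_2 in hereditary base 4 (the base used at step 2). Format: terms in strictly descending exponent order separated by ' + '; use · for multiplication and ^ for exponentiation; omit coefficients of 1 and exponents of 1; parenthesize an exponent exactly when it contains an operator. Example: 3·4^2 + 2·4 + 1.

3·4^3 + 3·4^2 + 3·4 + 3

base 2: 5 = 2^2 + 1; at 3: 3^3 + 1 = 28; next = 27
base 3: 27 = 3^3; at 4: 4^4 = 256; next = 255
base 4: 255 = 3·4^3 + 3·4^2 + 3·4 + 3; at 5: 3·5^3 + 3·5^2 + 3·5 + 3 = 468; next = 467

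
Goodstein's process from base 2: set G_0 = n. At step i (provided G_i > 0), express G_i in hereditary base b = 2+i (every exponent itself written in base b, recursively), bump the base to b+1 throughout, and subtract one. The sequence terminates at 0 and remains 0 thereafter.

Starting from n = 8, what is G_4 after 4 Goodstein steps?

93395

G_0 = 8. HB_2(8) = 2^(2 + 1). Bump = 81. G_1 = 80.
G_1 = 80. HB_3(80) = 2·3^3 + 2·3^2 + 2·3 + 2. Bump = 554. G_2 = 553.
G_2 = 553. HB_4(553) = 2·4^4 + 2·4^2 + 2·4 + 1. Bump = 6311. G_3 = 6310.
G_3 = 6310. HB_5(6310) = 2·5^5 + 2·5^2 + 2·5. Bump = 93396. G_4 = 93395.
G_4 = 93395. HB_6(93395) = 2·6^6 + 2·6^2 + 6 + 5. Bump = 1647196. G_5 = 1647195.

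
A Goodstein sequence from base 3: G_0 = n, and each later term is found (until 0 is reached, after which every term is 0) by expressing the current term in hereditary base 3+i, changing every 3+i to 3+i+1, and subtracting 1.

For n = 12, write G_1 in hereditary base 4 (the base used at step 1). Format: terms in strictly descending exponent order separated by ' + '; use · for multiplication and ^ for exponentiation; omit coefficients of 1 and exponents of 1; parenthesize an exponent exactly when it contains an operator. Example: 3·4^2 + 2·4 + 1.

4^2 + 3

G_0=12  [base 3] 3^2 + 3  →[3↦4]→  4^2 + 4 = 20  −1 ⇒ G_1=19
G_1=19  [base 4] 4^2 + 3  →[4↦5]→  5^2 + 3 = 28  −1 ⇒ G_2=27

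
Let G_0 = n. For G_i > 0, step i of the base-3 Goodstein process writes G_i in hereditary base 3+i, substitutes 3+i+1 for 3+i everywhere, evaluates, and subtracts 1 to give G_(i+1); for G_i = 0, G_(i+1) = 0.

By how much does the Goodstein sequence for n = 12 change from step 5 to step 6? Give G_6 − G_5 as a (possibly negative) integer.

G_0=12  [base 3] 3^2 + 3  →[3↦4]→  4^2 + 4 = 20  −1 ⇒ G_1=19
G_1=19  [base 4] 4^2 + 3  →[4↦5]→  5^2 + 3 = 28  −1 ⇒ G_2=27
G_2=27  [base 5] 5^2 + 2  →[5↦6]→  6^2 + 2 = 38  −1 ⇒ G_3=37
G_3=37  [base 6] 6^2 + 1  →[6↦7]→  7^2 + 1 = 50  −1 ⇒ G_4=49
G_4=49  [base 7] 7^2  →[7↦8]→  8^2 = 64  −1 ⇒ G_5=63
G_5=63  [base 8] 7·8 + 7  →[8↦9]→  7·9 + 7 = 70  −1 ⇒ G_6=69

6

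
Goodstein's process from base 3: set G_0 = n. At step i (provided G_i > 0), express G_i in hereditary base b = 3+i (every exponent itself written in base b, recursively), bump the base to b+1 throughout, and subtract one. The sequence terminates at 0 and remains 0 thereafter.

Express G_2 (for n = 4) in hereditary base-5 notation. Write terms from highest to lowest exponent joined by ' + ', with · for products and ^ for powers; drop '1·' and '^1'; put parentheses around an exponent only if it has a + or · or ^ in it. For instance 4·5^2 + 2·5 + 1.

base 3: 4 = 3 + 1; at 4: 4 + 1 = 5; next = 4
base 4: 4 = 4; at 5: 5 = 5; next = 4
base 5: 4 = 4; at 6: 4 = 4; next = 3

4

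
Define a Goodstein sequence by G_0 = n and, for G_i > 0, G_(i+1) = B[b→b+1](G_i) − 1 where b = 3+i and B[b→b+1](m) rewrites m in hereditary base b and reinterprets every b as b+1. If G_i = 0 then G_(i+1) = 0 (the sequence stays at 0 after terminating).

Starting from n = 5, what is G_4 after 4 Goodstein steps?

G_0 = 5. HB_3(5) = 3 + 2. Bump = 6. G_1 = 5.
G_1 = 5. HB_4(5) = 4 + 1. Bump = 6. G_2 = 5.
G_2 = 5. HB_5(5) = 5. Bump = 6. G_3 = 5.
G_3 = 5. HB_6(5) = 5. Bump = 5. G_4 = 4.
G_4 = 4. HB_7(4) = 4. Bump = 4. G_5 = 3.

4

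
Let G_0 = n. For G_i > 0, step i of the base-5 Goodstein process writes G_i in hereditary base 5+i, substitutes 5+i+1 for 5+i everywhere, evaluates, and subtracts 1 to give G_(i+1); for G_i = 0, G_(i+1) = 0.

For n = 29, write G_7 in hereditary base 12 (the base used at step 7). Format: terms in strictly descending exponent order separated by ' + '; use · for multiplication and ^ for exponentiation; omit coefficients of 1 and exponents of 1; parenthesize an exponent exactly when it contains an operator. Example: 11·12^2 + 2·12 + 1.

9·12 + 7

(0) 29|_5 = 5^2 + 4 ↦ 6^2 + 4|_6 = 40 ⇒ 39
(1) 39|_6 = 6^2 + 3 ↦ 7^2 + 3|_7 = 52 ⇒ 51
(2) 51|_7 = 7^2 + 2 ↦ 8^2 + 2|_8 = 66 ⇒ 65
(3) 65|_8 = 8^2 + 1 ↦ 9^2 + 1|_9 = 82 ⇒ 81
(4) 81|_9 = 9^2 ↦ 10^2|_10 = 100 ⇒ 99
(5) 99|_10 = 9·10 + 9 ↦ 9·11 + 9|_11 = 108 ⇒ 107
(6) 107|_11 = 9·11 + 8 ↦ 9·12 + 8|_12 = 116 ⇒ 115
(7) 115|_12 = 9·12 + 7 ↦ 9·13 + 7|_13 = 124 ⇒ 123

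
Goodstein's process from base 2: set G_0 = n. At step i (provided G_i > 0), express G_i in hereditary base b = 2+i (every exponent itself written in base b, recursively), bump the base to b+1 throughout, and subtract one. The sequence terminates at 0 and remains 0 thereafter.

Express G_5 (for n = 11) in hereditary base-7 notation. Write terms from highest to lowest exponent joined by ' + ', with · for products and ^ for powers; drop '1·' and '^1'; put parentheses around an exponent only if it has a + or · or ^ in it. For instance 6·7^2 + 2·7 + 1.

7^(7 + 1)

(0) 11|_2 = 2^(2 + 1) + 2 + 1 ↦ 3^(3 + 1) + 3 + 1|_3 = 85 ⇒ 84
(1) 84|_3 = 3^(3 + 1) + 3 ↦ 4^(4 + 1) + 4|_4 = 1028 ⇒ 1027
(2) 1027|_4 = 4^(4 + 1) + 3 ↦ 5^(5 + 1) + 3|_5 = 15628 ⇒ 15627
(3) 15627|_5 = 5^(5 + 1) + 2 ↦ 6^(6 + 1) + 2|_6 = 279938 ⇒ 279937
(4) 279937|_6 = 6^(6 + 1) + 1 ↦ 7^(7 + 1) + 1|_7 = 5764802 ⇒ 5764801
(5) 5764801|_7 = 7^(7 + 1) ↦ 8^(8 + 1)|_8 = 134217728 ⇒ 134217727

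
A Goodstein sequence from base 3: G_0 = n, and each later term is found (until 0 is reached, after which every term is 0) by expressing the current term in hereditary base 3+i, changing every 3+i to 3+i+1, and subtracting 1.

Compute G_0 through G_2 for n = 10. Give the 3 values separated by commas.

10, 16, 24

G_0 = 10. HB_3(10) = 3^2 + 1. Bump = 17. G_1 = 16.
G_1 = 16. HB_4(16) = 4^2. Bump = 25. G_2 = 24.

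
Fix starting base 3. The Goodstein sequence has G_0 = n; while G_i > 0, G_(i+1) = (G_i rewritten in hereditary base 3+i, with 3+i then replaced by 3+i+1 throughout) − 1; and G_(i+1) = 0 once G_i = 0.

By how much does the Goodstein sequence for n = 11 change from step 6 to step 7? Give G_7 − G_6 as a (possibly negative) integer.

G_0 = 11. HB_3(11) = 3^2 + 2. Bump = 18. G_1 = 17.
G_1 = 17. HB_4(17) = 4^2 + 1. Bump = 26. G_2 = 25.
G_2 = 25. HB_5(25) = 5^2. Bump = 36. G_3 = 35.
G_3 = 35. HB_6(35) = 5·6 + 5. Bump = 40. G_4 = 39.
G_4 = 39. HB_7(39) = 5·7 + 4. Bump = 44. G_5 = 43.
G_5 = 43. HB_8(43) = 5·8 + 3. Bump = 48. G_6 = 47.
G_6 = 47. HB_9(47) = 5·9 + 2. Bump = 52. G_7 = 51.

4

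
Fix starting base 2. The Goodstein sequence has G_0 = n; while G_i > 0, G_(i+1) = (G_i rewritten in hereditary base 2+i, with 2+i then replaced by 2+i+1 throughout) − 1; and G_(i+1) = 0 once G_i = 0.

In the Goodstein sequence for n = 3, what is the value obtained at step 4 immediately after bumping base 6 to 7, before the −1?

1

base 2: 3 = 2 + 1; at 3: 3 + 1 = 4; next = 3
base 3: 3 = 3; at 4: 4 = 4; next = 3
base 4: 3 = 3; at 5: 3 = 3; next = 2
base 5: 2 = 2; at 6: 2 = 2; next = 1
base 6: 1 = 1; at 7: 1 = 1; next = 0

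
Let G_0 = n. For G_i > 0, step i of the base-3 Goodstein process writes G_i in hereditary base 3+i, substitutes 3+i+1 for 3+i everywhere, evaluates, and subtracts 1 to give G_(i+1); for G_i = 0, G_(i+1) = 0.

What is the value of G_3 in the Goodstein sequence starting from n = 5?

i=0: 5 = 3 + 2 (b=3); 3→4: 4 + 2 = 6; 6−1 = 5
i=1: 5 = 4 + 1 (b=4); 4→5: 5 + 1 = 6; 6−1 = 5
i=2: 5 = 5 (b=5); 5→6: 6 = 6; 6−1 = 5
i=3: 5 = 5 (b=6); 6→7: 5 = 5; 5−1 = 4

5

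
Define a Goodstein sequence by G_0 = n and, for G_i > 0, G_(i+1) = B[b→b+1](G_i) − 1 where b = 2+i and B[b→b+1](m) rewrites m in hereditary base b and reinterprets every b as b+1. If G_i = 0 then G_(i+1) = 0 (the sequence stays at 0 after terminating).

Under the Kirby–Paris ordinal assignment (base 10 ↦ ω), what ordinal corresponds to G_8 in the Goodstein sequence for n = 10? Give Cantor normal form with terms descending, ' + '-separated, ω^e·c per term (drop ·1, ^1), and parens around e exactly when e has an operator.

ω^ω·5 + ω^5·5 + ω^4·5 + ω^3·5 + ω^2·5 + ω·5 + 1

[0] 10 ≡ 2^(2 + 1) + 2 (base 2). Lift 3: 84. −1: 83.
[1] 83 ≡ 3^(3 + 1) + 2 (base 3). Lift 4: 1026. −1: 1025.
[2] 1025 ≡ 4^(4 + 1) + 1 (base 4). Lift 5: 15626. −1: 15625.
[3] 15625 ≡ 5^(5 + 1) (base 5). Lift 6: 279936. −1: 279935.
[4] 279935 ≡ 5·6^6 + 5·6^5 + 5·6^4 + 5·6^3 + 5·6^2 + 5·6 + 5 (base 6). Lift 7: 4215755. −1: 4215754.
[5] 4215754 ≡ 5·7^7 + 5·7^5 + 5·7^4 + 5·7^3 + 5·7^2 + 5·7 + 4 (base 7). Lift 8: 84073324. −1: 84073323.
[6] 84073323 ≡ 5·8^8 + 5·8^5 + 5·8^4 + 5·8^3 + 5·8^2 + 5·8 + 3 (base 8). Lift 9: 1937434593. −1: 1937434592.
[7] 1937434592 ≡ 5·9^9 + 5·9^5 + 5·9^4 + 5·9^3 + 5·9^2 + 5·9 + 2 (base 9). Lift 10: 50000555552. −1: 50000555551.
[8] 50000555551 ≡ 5·10^10 + 5·10^5 + 5·10^4 + 5·10^3 + 5·10^2 + 5·10 + 1 (base 10). Lift 11: 1426559238831. −1: 1426559238830.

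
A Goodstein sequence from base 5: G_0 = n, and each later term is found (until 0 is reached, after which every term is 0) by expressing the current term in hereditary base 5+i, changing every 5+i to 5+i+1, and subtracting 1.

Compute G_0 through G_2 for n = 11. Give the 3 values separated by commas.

base 5: 11 = 2·5 + 1; at 6: 2·6 + 1 = 13; next = 12
base 6: 12 = 2·6; at 7: 2·7 = 14; next = 13

11, 12, 13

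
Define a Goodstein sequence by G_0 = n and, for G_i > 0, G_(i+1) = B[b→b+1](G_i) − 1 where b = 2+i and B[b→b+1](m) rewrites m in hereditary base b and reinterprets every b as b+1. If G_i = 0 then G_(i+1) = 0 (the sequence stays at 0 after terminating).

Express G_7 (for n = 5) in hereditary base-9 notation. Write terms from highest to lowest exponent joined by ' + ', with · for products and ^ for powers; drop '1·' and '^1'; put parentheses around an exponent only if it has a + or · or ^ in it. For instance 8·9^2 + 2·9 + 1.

3·9^3 + 3·9^2 + 2·9 + 6

G_0=5  [base 2] 2^2 + 1  →[2↦3]→  3^3 + 1 = 28  −1 ⇒ G_1=27
G_1=27  [base 3] 3^3  →[3↦4]→  4^4 = 256  −1 ⇒ G_2=255
G_2=255  [base 4] 3·4^3 + 3·4^2 + 3·4 + 3  →[4↦5]→  3·5^3 + 3·5^2 + 3·5 + 3 = 468  −1 ⇒ G_3=467
G_3=467  [base 5] 3·5^3 + 3·5^2 + 3·5 + 2  →[5↦6]→  3·6^3 + 3·6^2 + 3·6 + 2 = 776  −1 ⇒ G_4=775
G_4=775  [base 6] 3·6^3 + 3·6^2 + 3·6 + 1  →[6↦7]→  3·7^3 + 3·7^2 + 3·7 + 1 = 1198  −1 ⇒ G_5=1197
G_5=1197  [base 7] 3·7^3 + 3·7^2 + 3·7  →[7↦8]→  3·8^3 + 3·8^2 + 3·8 = 1752  −1 ⇒ G_6=1751
G_6=1751  [base 8] 3·8^3 + 3·8^2 + 2·8 + 7  →[8↦9]→  3·9^3 + 3·9^2 + 2·9 + 7 = 2455  −1 ⇒ G_7=2454
G_7=2454  [base 9] 3·9^3 + 3·9^2 + 2·9 + 6  →[9↦10]→  3·10^3 + 3·10^2 + 2·10 + 6 = 3326  −1 ⇒ G_8=3325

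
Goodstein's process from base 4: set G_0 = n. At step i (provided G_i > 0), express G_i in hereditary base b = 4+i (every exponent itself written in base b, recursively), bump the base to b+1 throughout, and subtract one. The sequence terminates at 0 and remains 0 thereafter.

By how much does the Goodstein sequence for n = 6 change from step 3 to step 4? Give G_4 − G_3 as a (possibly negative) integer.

-1

6 —HB4→ 4 + 2 —bump→ 5 + 2 = 7 —(−1)→ 6
6 —HB5→ 5 + 1 —bump→ 6 + 1 = 7 —(−1)→ 6
6 —HB6→ 6 —bump→ 7 = 7 —(−1)→ 6
6 —HB7→ 6 —bump→ 6 = 6 —(−1)→ 5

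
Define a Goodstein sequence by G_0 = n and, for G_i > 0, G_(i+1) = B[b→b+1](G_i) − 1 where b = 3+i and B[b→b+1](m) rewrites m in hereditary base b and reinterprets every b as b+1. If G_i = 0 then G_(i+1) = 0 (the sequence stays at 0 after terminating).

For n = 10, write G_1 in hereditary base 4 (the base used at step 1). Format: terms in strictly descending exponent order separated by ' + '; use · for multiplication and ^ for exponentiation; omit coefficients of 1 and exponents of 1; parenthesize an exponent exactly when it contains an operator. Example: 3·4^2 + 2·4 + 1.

4^2

G_0=10  [base 3] 3^2 + 1  →[3↦4]→  4^2 + 1 = 17  −1 ⇒ G_1=16
G_1=16  [base 4] 4^2  →[4↦5]→  5^2 = 25  −1 ⇒ G_2=24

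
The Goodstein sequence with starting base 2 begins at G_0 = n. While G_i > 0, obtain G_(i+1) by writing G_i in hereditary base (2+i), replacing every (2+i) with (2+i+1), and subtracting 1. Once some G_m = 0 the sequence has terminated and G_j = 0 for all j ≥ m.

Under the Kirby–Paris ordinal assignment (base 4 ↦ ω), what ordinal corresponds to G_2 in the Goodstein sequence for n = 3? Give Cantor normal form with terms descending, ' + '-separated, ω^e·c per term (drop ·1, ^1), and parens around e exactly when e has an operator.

G_0=3  [base 2] 2 + 1  →[2↦3]→  3 + 1 = 4  −1 ⇒ G_1=3
G_1=3  [base 3] 3  →[3↦4]→  4 = 4  −1 ⇒ G_2=3
G_2=3  [base 4] 3  →[4↦5]→  3 = 3  −1 ⇒ G_3=2

3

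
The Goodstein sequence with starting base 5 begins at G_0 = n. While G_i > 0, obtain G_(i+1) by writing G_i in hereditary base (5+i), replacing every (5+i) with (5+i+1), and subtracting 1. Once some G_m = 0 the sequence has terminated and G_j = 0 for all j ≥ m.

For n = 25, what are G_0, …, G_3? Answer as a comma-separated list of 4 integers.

G_0=25  [base 5] 5^2  →[5↦6]→  6^2 = 36  −1 ⇒ G_1=35
G_1=35  [base 6] 5·6 + 5  →[6↦7]→  5·7 + 5 = 40  −1 ⇒ G_2=39
G_2=39  [base 7] 5·7 + 4  →[7↦8]→  5·8 + 4 = 44  −1 ⇒ G_3=43

25, 35, 39, 43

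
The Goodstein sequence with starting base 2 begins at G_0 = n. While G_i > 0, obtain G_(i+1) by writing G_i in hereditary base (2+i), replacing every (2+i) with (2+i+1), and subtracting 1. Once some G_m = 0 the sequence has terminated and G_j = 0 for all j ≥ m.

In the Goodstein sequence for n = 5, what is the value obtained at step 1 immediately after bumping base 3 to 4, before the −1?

G_0=5  [base 2] 2^2 + 1  →[2↦3]→  3^3 + 1 = 28  −1 ⇒ G_1=27
G_1=27  [base 3] 3^3  →[3↦4]→  4^4 = 256  −1 ⇒ G_2=255

256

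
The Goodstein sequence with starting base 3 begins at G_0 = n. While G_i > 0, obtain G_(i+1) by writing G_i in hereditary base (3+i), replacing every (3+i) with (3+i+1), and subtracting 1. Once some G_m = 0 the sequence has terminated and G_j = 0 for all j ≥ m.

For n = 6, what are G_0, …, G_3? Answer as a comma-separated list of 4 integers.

G_0 = 6. HB_3(6) = 2·3. Bump = 8. G_1 = 7.
G_1 = 7. HB_4(7) = 4 + 3. Bump = 8. G_2 = 7.
G_2 = 7. HB_5(7) = 5 + 2. Bump = 8. G_3 = 7.

6, 7, 7, 7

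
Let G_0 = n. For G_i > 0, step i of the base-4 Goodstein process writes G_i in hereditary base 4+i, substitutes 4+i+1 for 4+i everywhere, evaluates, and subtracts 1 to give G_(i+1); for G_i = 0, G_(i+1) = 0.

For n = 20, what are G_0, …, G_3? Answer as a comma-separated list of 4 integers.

20, 29, 39, 51

(0) 20|_4 = 4^2 + 4 ↦ 5^2 + 5|_5 = 30 ⇒ 29
(1) 29|_5 = 5^2 + 4 ↦ 6^2 + 4|_6 = 40 ⇒ 39
(2) 39|_6 = 6^2 + 3 ↦ 7^2 + 3|_7 = 52 ⇒ 51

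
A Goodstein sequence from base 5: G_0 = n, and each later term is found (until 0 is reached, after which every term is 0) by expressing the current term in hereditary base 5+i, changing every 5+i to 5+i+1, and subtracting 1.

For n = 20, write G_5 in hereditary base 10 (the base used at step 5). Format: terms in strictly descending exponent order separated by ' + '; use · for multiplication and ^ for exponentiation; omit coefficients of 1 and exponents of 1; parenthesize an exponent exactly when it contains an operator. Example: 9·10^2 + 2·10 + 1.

3·10 + 1

step 0: 20 = 4·5; sub 6 for 5: 4·6; = 24; G_1 = 24−1 = 23
step 1: 23 = 3·6 + 5; sub 7 for 6: 3·7 + 5; = 26; G_2 = 26−1 = 25
step 2: 25 = 3·7 + 4; sub 8 for 7: 3·8 + 4; = 28; G_3 = 28−1 = 27
step 3: 27 = 3·8 + 3; sub 9 for 8: 3·9 + 3; = 30; G_4 = 30−1 = 29
step 4: 29 = 3·9 + 2; sub 10 for 9: 3·10 + 2; = 32; G_5 = 32−1 = 31
step 5: 31 = 3·10 + 1; sub 11 for 10: 3·11 + 1; = 34; G_6 = 34−1 = 33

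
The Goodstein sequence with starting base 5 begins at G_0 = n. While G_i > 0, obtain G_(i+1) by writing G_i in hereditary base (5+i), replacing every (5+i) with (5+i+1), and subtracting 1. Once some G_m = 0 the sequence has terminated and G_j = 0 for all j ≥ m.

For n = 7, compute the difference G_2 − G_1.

0

i=0: 7 = 5 + 2 (b=5); 5→6: 6 + 2 = 8; 8−1 = 7
i=1: 7 = 6 + 1 (b=6); 6→7: 7 + 1 = 8; 8−1 = 7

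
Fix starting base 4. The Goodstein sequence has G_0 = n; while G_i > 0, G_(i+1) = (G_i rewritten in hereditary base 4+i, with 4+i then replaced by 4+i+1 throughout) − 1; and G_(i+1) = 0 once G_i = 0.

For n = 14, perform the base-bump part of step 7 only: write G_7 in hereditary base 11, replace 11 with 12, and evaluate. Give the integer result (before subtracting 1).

G_0=14  [base 4] 3·4 + 2  →[4↦5]→  3·5 + 2 = 17  −1 ⇒ G_1=16
G_1=16  [base 5] 3·5 + 1  →[5↦6]→  3·6 + 1 = 19  −1 ⇒ G_2=18
G_2=18  [base 6] 3·6  →[6↦7]→  3·7 = 21  −1 ⇒ G_3=20
G_3=20  [base 7] 2·7 + 6  →[7↦8]→  2·8 + 6 = 22  −1 ⇒ G_4=21
G_4=21  [base 8] 2·8 + 5  →[8↦9]→  2·9 + 5 = 23  −1 ⇒ G_5=22
G_5=22  [base 9] 2·9 + 4  →[9↦10]→  2·10 + 4 = 24  −1 ⇒ G_6=23
G_6=23  [base 10] 2·10 + 3  →[10↦11]→  2·11 + 3 = 25  −1 ⇒ G_7=24

26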